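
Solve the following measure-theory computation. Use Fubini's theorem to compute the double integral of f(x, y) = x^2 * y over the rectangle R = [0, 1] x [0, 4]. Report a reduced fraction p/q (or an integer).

f(x, y) is a tensor product of a function of x and a function of y, and both factors are bounded continuous (hence Lebesgue integrable) on the rectangle, so Fubini's theorem applies:
  integral_R f d(m x m) = (integral_a1^b1 x^2 dx) * (integral_a2^b2 y dy).
Inner integral in x: integral_{0}^{1} x^2 dx = (1^3 - 0^3)/3
  = 1/3.
Inner integral in y: integral_{0}^{4} y dy = (4^2 - 0^2)/2
  = 8.
Product: (1/3) * (8) = 8/3.

8/3


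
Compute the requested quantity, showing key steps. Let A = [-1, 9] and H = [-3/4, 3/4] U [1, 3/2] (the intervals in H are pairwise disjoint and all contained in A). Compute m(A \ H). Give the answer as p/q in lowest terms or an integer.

The ambient interval has length m(A) = 9 - (-1) = 10.
Since the holes are disjoint and sit inside A, by finite additivity
  m(H) = sum_i (b_i - a_i), and m(A \ H) = m(A) - m(H).
Computing the hole measures:
  m(H_1) = 3/4 - (-3/4) = 3/2.
  m(H_2) = 3/2 - 1 = 1/2.
Summed: m(H) = 3/2 + 1/2 = 2.
So m(A \ H) = 10 - 2 = 8.

8


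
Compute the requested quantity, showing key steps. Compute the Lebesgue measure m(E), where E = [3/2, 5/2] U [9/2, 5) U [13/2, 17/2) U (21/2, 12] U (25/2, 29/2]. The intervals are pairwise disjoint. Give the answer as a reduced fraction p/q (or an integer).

For pairwise disjoint intervals, m(union_i I_i) = sum_i m(I_i),
and m is invariant under swapping open/closed endpoints (single points have measure 0).
So m(E) = sum_i (b_i - a_i).
  I_1 has length 5/2 - 3/2 = 1.
  I_2 has length 5 - 9/2 = 1/2.
  I_3 has length 17/2 - 13/2 = 2.
  I_4 has length 12 - 21/2 = 3/2.
  I_5 has length 29/2 - 25/2 = 2.
Summing:
  m(E) = 1 + 1/2 + 2 + 3/2 + 2 = 7.

7


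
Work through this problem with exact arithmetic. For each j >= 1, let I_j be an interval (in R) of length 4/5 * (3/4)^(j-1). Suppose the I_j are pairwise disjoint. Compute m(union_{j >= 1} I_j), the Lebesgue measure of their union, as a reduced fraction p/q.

By countable additivity of the Lebesgue measure on pairwise disjoint measurable sets,
  m(union_{j >= 1} I_j) = sum_{j >= 1} m(I_j) = sum_{j >= 1} a * r^(j-1),
  with a = 4/5 and r = 3/4.
Since 0 < r = 3/4 < 1, the geometric series converges:
  sum_{j >= 1} a * r^(j-1) = a / (1 - r).
  = 4/5 / (1 - 3/4)
  = 4/5 / (1/4)
  = 16/5.

16/5


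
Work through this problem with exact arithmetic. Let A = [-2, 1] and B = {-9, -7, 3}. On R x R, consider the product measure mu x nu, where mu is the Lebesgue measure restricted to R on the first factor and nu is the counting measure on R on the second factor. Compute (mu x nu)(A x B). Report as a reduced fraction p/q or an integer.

For a measurable rectangle A x B, the product measure satisfies
  (mu x nu)(A x B) = mu(A) * nu(B).
  mu(A) = 3.
  nu(B) = 3.
  (mu x nu)(A x B) = 3 * 3 = 9.

9


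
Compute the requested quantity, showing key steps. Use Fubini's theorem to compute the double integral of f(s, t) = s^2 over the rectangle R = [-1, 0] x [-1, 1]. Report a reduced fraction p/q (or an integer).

f(s, t) is a tensor product of a function of s and a function of t, and both factors are bounded continuous (hence Lebesgue integrable) on the rectangle, so Fubini's theorem applies:
  integral_R f d(m x m) = (integral_a1^b1 s^2 ds) * (integral_a2^b2 1 dt).
Inner integral in s: integral_{-1}^{0} s^2 ds = (0^3 - (-1)^3)/3
  = 1/3.
Inner integral in t: integral_{-1}^{1} 1 dt = (1^1 - (-1)^1)/1
  = 2.
Product: (1/3) * (2) = 2/3.

2/3


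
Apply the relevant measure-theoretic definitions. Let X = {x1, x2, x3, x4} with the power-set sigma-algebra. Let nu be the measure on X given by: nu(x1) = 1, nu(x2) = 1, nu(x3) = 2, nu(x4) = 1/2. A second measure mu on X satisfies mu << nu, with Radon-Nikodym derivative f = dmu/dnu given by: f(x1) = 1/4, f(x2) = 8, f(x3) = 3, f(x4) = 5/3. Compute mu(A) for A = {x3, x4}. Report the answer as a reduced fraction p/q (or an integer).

By the defining property of the Radon-Nikodym derivative, for every measurable set A,
  mu(A) = integral_A f dnu.
Since nu is a discrete measure concentrated on the atoms of X, the integral over A reduces to the sum
  mu(A) = sum_{x in A} f(x) * nu({x}).
Computing each term:
  x3: f(x3) * nu(x3) = 3 * 2 = 6.
  x4: f(x4) * nu(x4) = 5/3 * 1/2 = 5/6.
Summing: mu(A) = 6 + 5/6 = 41/6.

41/6


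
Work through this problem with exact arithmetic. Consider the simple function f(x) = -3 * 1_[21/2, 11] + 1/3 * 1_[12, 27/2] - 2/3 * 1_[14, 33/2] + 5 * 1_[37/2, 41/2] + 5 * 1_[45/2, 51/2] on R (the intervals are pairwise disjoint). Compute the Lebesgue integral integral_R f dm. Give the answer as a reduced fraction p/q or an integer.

For a simple function f = sum_i c_i * 1_{A_i} with disjoint A_i,
  integral f dm = sum_i c_i * m(A_i).
Lengths of the A_i:
  m(A_1) = 11 - 21/2 = 1/2.
  m(A_2) = 27/2 - 12 = 3/2.
  m(A_3) = 33/2 - 14 = 5/2.
  m(A_4) = 41/2 - 37/2 = 2.
  m(A_5) = 51/2 - 45/2 = 3.
Contributions c_i * m(A_i):
  (-3) * (1/2) = -3/2.
  (1/3) * (3/2) = 1/2.
  (-2/3) * (5/2) = -5/3.
  (5) * (2) = 10.
  (5) * (3) = 15.
Total: -3/2 + 1/2 - 5/3 + 10 + 15 = 67/3.

67/3


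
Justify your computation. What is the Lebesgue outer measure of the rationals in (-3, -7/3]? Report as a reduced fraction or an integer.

The set Q cap (-3, -7/3] is countable (a subset of the countable set Q). Lebesgue outer measure of any countable set is 0: each singleton {q} has m*({q}) = 0, and by countable subadditivity m*(union_k {q_k}) <= sum_k m*({q_k}) = sum_k 0 = 0. The reverse inequality m*(E) >= 0 is automatic. So m*(Q cap (-3, -7/3]) = 0.

0


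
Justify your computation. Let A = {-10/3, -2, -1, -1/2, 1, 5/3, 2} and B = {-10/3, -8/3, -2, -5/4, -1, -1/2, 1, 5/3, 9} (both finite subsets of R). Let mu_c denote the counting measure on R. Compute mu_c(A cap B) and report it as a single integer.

Counting measure on a finite set equals cardinality. mu_c(A cap B) = |A cap B| (elements appearing in both).
Enumerating the elements of A that also lie in B gives 6 element(s).
So mu_c(A cap B) = 6.

6


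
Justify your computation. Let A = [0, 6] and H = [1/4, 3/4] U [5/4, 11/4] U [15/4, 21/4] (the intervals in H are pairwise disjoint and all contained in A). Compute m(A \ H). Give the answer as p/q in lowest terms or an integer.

The ambient interval has length m(A) = 6 - 0 = 6.
Since the holes are disjoint and sit inside A, by finite additivity
  m(H) = sum_i (b_i - a_i), and m(A \ H) = m(A) - m(H).
Computing the hole measures:
  m(H_1) = 3/4 - 1/4 = 1/2.
  m(H_2) = 11/4 - 5/4 = 3/2.
  m(H_3) = 21/4 - 15/4 = 3/2.
Summed: m(H) = 1/2 + 3/2 + 3/2 = 7/2.
So m(A \ H) = 6 - 7/2 = 5/2.

5/2


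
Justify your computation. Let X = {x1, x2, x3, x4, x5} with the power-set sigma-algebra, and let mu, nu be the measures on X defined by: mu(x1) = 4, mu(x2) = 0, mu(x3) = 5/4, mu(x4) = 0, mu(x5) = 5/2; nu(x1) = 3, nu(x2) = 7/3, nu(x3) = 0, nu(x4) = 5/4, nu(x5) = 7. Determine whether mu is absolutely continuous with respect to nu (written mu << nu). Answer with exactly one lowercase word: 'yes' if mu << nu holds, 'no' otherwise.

mu << nu means: every nu-null measurable set is also mu-null; equivalently, for every atom x, if nu({x}) = 0 then mu({x}) = 0.
Checking each atom:
  x1: nu = 3 > 0 -> no constraint.
  x2: nu = 7/3 > 0 -> no constraint.
  x3: nu = 0, mu = 5/4 > 0 -> violates mu << nu.
  x4: nu = 5/4 > 0 -> no constraint.
  x5: nu = 7 > 0 -> no constraint.
The atom(s) x3 violate the condition (nu = 0 but mu > 0). Therefore mu is NOT absolutely continuous w.r.t. nu.

no


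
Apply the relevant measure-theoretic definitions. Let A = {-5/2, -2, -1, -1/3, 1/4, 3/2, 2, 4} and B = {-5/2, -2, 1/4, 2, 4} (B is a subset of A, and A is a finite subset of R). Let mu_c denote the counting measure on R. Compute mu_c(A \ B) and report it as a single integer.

Counting measure assigns mu_c(E) = |E| (number of elements) when E is finite. For B subset A, A \ B is the set of elements of A not in B, so |A \ B| = |A| - |B|.
|A| = 8, |B| = 5, so mu_c(A \ B) = 8 - 5 = 3.

3


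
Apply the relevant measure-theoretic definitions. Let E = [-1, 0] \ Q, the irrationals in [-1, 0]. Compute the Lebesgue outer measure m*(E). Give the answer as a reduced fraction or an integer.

The interval I = [-1, 0] has m(I) = 0 - (-1) = 1 (endpoints are measure-zero, so open/closed/half-open agree). Write I = (I cap Q) u (I \ Q). The rationals in I are countable, so m*(I cap Q) = 0 (cover each rational by intervals whose total length is arbitrarily small). By countable subadditivity m*(I) <= m*(I cap Q) + m*(I \ Q), hence m*(I \ Q) >= m(I) = 1. The reverse inequality m*(I \ Q) <= m*(I) = 1 is trivial since (I \ Q) is a subset of I. Therefore m*(I \ Q) = 1.

1


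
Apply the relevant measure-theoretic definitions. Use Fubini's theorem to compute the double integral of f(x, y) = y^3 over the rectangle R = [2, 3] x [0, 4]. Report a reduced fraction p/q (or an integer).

f(x, y) is a tensor product of a function of x and a function of y, and both factors are bounded continuous (hence Lebesgue integrable) on the rectangle, so Fubini's theorem applies:
  integral_R f d(m x m) = (integral_a1^b1 1 dx) * (integral_a2^b2 y^3 dy).
Inner integral in x: integral_{2}^{3} 1 dx = (3^1 - 2^1)/1
  = 1.
Inner integral in y: integral_{0}^{4} y^3 dy = (4^4 - 0^4)/4
  = 64.
Product: (1) * (64) = 64.

64


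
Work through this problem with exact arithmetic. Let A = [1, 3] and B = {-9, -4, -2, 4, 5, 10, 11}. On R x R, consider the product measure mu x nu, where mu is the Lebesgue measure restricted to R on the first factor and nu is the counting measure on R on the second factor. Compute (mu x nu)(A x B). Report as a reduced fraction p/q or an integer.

For a measurable rectangle A x B, the product measure satisfies
  (mu x nu)(A x B) = mu(A) * nu(B).
  mu(A) = 2.
  nu(B) = 7.
  (mu x nu)(A x B) = 2 * 7 = 14.

14


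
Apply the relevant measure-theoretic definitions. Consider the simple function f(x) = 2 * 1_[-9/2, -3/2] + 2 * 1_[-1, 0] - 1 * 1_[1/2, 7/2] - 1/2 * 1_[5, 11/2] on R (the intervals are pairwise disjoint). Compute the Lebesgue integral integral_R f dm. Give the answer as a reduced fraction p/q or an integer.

For a simple function f = sum_i c_i * 1_{A_i} with disjoint A_i,
  integral f dm = sum_i c_i * m(A_i).
Lengths of the A_i:
  m(A_1) = -3/2 - (-9/2) = 3.
  m(A_2) = 0 - (-1) = 1.
  m(A_3) = 7/2 - 1/2 = 3.
  m(A_4) = 11/2 - 5 = 1/2.
Contributions c_i * m(A_i):
  (2) * (3) = 6.
  (2) * (1) = 2.
  (-1) * (3) = -3.
  (-1/2) * (1/2) = -1/4.
Total: 6 + 2 - 3 - 1/4 = 19/4.

19/4


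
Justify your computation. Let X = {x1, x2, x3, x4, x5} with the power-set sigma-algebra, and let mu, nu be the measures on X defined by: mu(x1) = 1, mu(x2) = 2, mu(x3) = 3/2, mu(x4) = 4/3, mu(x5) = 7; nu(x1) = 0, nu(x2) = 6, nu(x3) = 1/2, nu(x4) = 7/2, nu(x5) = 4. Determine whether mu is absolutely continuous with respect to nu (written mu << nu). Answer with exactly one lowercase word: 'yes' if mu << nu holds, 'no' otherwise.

mu << nu means: every nu-null measurable set is also mu-null; equivalently, for every atom x, if nu({x}) = 0 then mu({x}) = 0.
Checking each atom:
  x1: nu = 0, mu = 1 > 0 -> violates mu << nu.
  x2: nu = 6 > 0 -> no constraint.
  x3: nu = 1/2 > 0 -> no constraint.
  x4: nu = 7/2 > 0 -> no constraint.
  x5: nu = 4 > 0 -> no constraint.
The atom(s) x1 violate the condition (nu = 0 but mu > 0). Therefore mu is NOT absolutely continuous w.r.t. nu.

no


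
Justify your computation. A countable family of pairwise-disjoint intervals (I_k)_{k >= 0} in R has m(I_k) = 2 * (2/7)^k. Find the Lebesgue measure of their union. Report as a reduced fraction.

By countable additivity of the Lebesgue measure on pairwise disjoint measurable sets,
  m(union_{k >= 0} I_k) = sum_{k >= 0} m(I_k) = sum_{k >= 0} a * r^k,
  with a = 2 and r = 2/7.
Since 0 < r = 2/7 < 1, the geometric series converges:
  sum_{k >= 0} a * r^k = a / (1 - r).
  = 2 / (1 - 2/7)
  = 2 / (5/7)
  = 14/5.

14/5


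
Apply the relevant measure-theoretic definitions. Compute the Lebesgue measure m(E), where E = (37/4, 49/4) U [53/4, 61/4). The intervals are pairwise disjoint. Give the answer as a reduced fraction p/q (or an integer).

For pairwise disjoint intervals, m(union_i I_i) = sum_i m(I_i),
and m is invariant under swapping open/closed endpoints (single points have measure 0).
So m(E) = sum_i (b_i - a_i).
  I_1 has length 49/4 - 37/4 = 3.
  I_2 has length 61/4 - 53/4 = 2.
Summing:
  m(E) = 3 + 2 = 5.

5


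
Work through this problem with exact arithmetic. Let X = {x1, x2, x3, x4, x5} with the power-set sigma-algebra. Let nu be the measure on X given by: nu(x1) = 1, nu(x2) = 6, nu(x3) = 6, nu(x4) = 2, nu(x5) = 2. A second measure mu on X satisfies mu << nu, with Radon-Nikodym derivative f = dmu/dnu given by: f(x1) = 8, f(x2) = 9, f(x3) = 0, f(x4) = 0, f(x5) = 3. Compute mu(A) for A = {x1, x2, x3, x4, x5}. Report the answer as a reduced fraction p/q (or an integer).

By the defining property of the Radon-Nikodym derivative, for every measurable set A,
  mu(A) = integral_A f dnu.
Since nu is a discrete measure concentrated on the atoms of X, the integral over A reduces to the sum
  mu(A) = sum_{x in A} f(x) * nu({x}).
Computing each term:
  x1: f(x1) * nu(x1) = 8 * 1 = 8.
  x2: f(x2) * nu(x2) = 9 * 6 = 54.
  x3: f(x3) * nu(x3) = 0 * 6 = 0.
  x4: f(x4) * nu(x4) = 0 * 2 = 0.
  x5: f(x5) * nu(x5) = 3 * 2 = 6.
Summing: mu(A) = 8 + 54 + 0 + 0 + 6 = 68.

68


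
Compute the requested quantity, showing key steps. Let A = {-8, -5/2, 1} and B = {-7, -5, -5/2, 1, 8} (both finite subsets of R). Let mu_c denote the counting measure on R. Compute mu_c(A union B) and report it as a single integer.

Counting measure on a finite set equals cardinality. By inclusion-exclusion, |A union B| = |A| + |B| - |A cap B|.
|A| = 3, |B| = 5, |A cap B| = 2.
So mu_c(A union B) = 3 + 5 - 2 = 6.

6


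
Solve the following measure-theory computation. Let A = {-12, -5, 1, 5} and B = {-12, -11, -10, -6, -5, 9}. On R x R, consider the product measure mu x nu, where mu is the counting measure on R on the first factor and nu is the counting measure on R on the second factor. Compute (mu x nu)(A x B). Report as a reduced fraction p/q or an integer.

For a measurable rectangle A x B, the product measure satisfies
  (mu x nu)(A x B) = mu(A) * nu(B).
  mu(A) = 4.
  nu(B) = 6.
  (mu x nu)(A x B) = 4 * 6 = 24.

24


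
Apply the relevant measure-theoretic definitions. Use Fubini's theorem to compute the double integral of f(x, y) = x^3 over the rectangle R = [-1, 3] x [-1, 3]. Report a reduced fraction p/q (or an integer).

f(x, y) is a tensor product of a function of x and a function of y, and both factors are bounded continuous (hence Lebesgue integrable) on the rectangle, so Fubini's theorem applies:
  integral_R f d(m x m) = (integral_a1^b1 x^3 dx) * (integral_a2^b2 1 dy).
Inner integral in x: integral_{-1}^{3} x^3 dx = (3^4 - (-1)^4)/4
  = 20.
Inner integral in y: integral_{-1}^{3} 1 dy = (3^1 - (-1)^1)/1
  = 4.
Product: (20) * (4) = 80.

80


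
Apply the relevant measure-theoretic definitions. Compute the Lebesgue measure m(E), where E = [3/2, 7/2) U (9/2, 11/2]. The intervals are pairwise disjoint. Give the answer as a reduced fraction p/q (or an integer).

For pairwise disjoint intervals, m(union_i I_i) = sum_i m(I_i),
and m is invariant under swapping open/closed endpoints (single points have measure 0).
So m(E) = sum_i (b_i - a_i).
  I_1 has length 7/2 - 3/2 = 2.
  I_2 has length 11/2 - 9/2 = 1.
Summing:
  m(E) = 2 + 1 = 3.

3


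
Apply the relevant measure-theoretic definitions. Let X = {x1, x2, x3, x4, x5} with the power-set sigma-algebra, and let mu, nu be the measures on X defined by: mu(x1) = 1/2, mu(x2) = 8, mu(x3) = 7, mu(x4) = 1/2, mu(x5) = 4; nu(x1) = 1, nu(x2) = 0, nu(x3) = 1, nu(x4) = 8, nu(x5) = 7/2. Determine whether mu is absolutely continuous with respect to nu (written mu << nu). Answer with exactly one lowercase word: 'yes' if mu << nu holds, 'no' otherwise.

mu << nu means: every nu-null measurable set is also mu-null; equivalently, for every atom x, if nu({x}) = 0 then mu({x}) = 0.
Checking each atom:
  x1: nu = 1 > 0 -> no constraint.
  x2: nu = 0, mu = 8 > 0 -> violates mu << nu.
  x3: nu = 1 > 0 -> no constraint.
  x4: nu = 8 > 0 -> no constraint.
  x5: nu = 7/2 > 0 -> no constraint.
The atom(s) x2 violate the condition (nu = 0 but mu > 0). Therefore mu is NOT absolutely continuous w.r.t. nu.

no


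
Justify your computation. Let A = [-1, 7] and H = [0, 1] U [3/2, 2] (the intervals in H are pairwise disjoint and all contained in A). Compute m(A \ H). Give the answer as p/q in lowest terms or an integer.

The ambient interval has length m(A) = 7 - (-1) = 8.
Since the holes are disjoint and sit inside A, by finite additivity
  m(H) = sum_i (b_i - a_i), and m(A \ H) = m(A) - m(H).
Computing the hole measures:
  m(H_1) = 1 - 0 = 1.
  m(H_2) = 2 - 3/2 = 1/2.
Summed: m(H) = 1 + 1/2 = 3/2.
So m(A \ H) = 8 - 3/2 = 13/2.

13/2


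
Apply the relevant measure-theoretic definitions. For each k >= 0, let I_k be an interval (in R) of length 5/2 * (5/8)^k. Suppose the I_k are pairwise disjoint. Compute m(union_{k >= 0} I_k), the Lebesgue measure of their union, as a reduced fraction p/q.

By countable additivity of the Lebesgue measure on pairwise disjoint measurable sets,
  m(union_{k >= 0} I_k) = sum_{k >= 0} m(I_k) = sum_{k >= 0} a * r^k,
  with a = 5/2 and r = 5/8.
Since 0 < r = 5/8 < 1, the geometric series converges:
  sum_{k >= 0} a * r^k = a / (1 - r).
  = 5/2 / (1 - 5/8)
  = 5/2 / (3/8)
  = 20/3.

20/3


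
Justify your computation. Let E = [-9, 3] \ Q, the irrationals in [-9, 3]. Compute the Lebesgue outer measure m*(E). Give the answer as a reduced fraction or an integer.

The interval I = [-9, 3] has m(I) = 3 - (-9) = 12 (endpoints are measure-zero, so open/closed/half-open agree). Write I = (I cap Q) u (I \ Q). The rationals in I are countable, so m*(I cap Q) = 0 (cover each rational by intervals whose total length is arbitrarily small). By countable subadditivity m*(I) <= m*(I cap Q) + m*(I \ Q), hence m*(I \ Q) >= m(I) = 12. The reverse inequality m*(I \ Q) <= m*(I) = 12 is trivial since (I \ Q) is a subset of I. Therefore m*(I \ Q) = 12.

12


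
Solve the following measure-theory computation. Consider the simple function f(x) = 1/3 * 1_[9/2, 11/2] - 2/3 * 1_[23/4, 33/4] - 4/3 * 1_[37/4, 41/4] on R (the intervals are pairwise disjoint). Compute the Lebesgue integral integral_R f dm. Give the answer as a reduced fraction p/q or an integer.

For a simple function f = sum_i c_i * 1_{A_i} with disjoint A_i,
  integral f dm = sum_i c_i * m(A_i).
Lengths of the A_i:
  m(A_1) = 11/2 - 9/2 = 1.
  m(A_2) = 33/4 - 23/4 = 5/2.
  m(A_3) = 41/4 - 37/4 = 1.
Contributions c_i * m(A_i):
  (1/3) * (1) = 1/3.
  (-2/3) * (5/2) = -5/3.
  (-4/3) * (1) = -4/3.
Total: 1/3 - 5/3 - 4/3 = -8/3.

-8/3


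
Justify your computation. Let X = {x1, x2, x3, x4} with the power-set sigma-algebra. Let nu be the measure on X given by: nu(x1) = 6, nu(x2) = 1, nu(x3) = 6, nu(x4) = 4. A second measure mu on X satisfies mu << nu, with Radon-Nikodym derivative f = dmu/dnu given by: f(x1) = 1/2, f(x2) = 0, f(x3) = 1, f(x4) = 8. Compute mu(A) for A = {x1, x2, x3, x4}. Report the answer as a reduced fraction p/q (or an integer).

By the defining property of the Radon-Nikodym derivative, for every measurable set A,
  mu(A) = integral_A f dnu.
Since nu is a discrete measure concentrated on the atoms of X, the integral over A reduces to the sum
  mu(A) = sum_{x in A} f(x) * nu({x}).
Computing each term:
  x1: f(x1) * nu(x1) = 1/2 * 6 = 3.
  x2: f(x2) * nu(x2) = 0 * 1 = 0.
  x3: f(x3) * nu(x3) = 1 * 6 = 6.
  x4: f(x4) * nu(x4) = 8 * 4 = 32.
Summing: mu(A) = 3 + 0 + 6 + 32 = 41.

41


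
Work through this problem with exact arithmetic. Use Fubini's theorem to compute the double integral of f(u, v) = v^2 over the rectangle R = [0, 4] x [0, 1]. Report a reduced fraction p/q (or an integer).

f(u, v) is a tensor product of a function of u and a function of v, and both factors are bounded continuous (hence Lebesgue integrable) on the rectangle, so Fubini's theorem applies:
  integral_R f d(m x m) = (integral_a1^b1 1 du) * (integral_a2^b2 v^2 dv).
Inner integral in u: integral_{0}^{4} 1 du = (4^1 - 0^1)/1
  = 4.
Inner integral in v: integral_{0}^{1} v^2 dv = (1^3 - 0^3)/3
  = 1/3.
Product: (4) * (1/3) = 4/3.

4/3


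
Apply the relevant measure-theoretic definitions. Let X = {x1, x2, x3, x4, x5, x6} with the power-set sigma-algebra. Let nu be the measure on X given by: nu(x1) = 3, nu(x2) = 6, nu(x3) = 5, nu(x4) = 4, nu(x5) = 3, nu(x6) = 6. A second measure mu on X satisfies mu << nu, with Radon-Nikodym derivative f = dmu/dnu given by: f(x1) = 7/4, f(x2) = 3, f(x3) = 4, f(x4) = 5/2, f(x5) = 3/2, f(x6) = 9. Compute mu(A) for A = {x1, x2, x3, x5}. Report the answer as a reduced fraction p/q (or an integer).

By the defining property of the Radon-Nikodym derivative, for every measurable set A,
  mu(A) = integral_A f dnu.
Since nu is a discrete measure concentrated on the atoms of X, the integral over A reduces to the sum
  mu(A) = sum_{x in A} f(x) * nu({x}).
Computing each term:
  x1: f(x1) * nu(x1) = 7/4 * 3 = 21/4.
  x2: f(x2) * nu(x2) = 3 * 6 = 18.
  x3: f(x3) * nu(x3) = 4 * 5 = 20.
  x5: f(x5) * nu(x5) = 3/2 * 3 = 9/2.
Summing: mu(A) = 21/4 + 18 + 20 + 9/2 = 191/4.

191/4


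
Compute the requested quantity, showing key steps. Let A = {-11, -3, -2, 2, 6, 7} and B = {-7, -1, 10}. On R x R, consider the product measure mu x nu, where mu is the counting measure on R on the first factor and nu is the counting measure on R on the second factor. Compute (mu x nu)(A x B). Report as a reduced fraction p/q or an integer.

For a measurable rectangle A x B, the product measure satisfies
  (mu x nu)(A x B) = mu(A) * nu(B).
  mu(A) = 6.
  nu(B) = 3.
  (mu x nu)(A x B) = 6 * 3 = 18.

18


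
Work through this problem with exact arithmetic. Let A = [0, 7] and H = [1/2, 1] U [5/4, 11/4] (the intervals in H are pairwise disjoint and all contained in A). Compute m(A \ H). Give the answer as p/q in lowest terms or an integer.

The ambient interval has length m(A) = 7 - 0 = 7.
Since the holes are disjoint and sit inside A, by finite additivity
  m(H) = sum_i (b_i - a_i), and m(A \ H) = m(A) - m(H).
Computing the hole measures:
  m(H_1) = 1 - 1/2 = 1/2.
  m(H_2) = 11/4 - 5/4 = 3/2.
Summed: m(H) = 1/2 + 3/2 = 2.
So m(A \ H) = 7 - 2 = 5.

5


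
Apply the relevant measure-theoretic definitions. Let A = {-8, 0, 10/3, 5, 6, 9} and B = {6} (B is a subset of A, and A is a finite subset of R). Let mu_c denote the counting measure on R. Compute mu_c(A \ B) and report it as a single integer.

Counting measure assigns mu_c(E) = |E| (number of elements) when E is finite. For B subset A, A \ B is the set of elements of A not in B, so |A \ B| = |A| - |B|.
|A| = 6, |B| = 1, so mu_c(A \ B) = 6 - 1 = 5.

5


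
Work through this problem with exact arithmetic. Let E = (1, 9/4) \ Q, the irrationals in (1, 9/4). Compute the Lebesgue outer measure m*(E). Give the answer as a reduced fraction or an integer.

The interval I = (1, 9/4) has m(I) = 9/4 - 1 = 5/4 (endpoints are measure-zero, so open/closed/half-open agree). Write I = (I cap Q) u (I \ Q). The rationals in I are countable, so m*(I cap Q) = 0 (cover each rational by intervals whose total length is arbitrarily small). By countable subadditivity m*(I) <= m*(I cap Q) + m*(I \ Q), hence m*(I \ Q) >= m(I) = 5/4. The reverse inequality m*(I \ Q) <= m*(I) = 5/4 is trivial since (I \ Q) is a subset of I. Therefore m*(I \ Q) = 5/4.

5/4


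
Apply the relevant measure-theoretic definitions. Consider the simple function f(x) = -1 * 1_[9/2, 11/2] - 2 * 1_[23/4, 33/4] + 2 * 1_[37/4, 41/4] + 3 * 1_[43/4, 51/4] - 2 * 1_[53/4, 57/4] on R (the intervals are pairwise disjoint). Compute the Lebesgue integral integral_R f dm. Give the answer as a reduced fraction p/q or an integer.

For a simple function f = sum_i c_i * 1_{A_i} with disjoint A_i,
  integral f dm = sum_i c_i * m(A_i).
Lengths of the A_i:
  m(A_1) = 11/2 - 9/2 = 1.
  m(A_2) = 33/4 - 23/4 = 5/2.
  m(A_3) = 41/4 - 37/4 = 1.
  m(A_4) = 51/4 - 43/4 = 2.
  m(A_5) = 57/4 - 53/4 = 1.
Contributions c_i * m(A_i):
  (-1) * (1) = -1.
  (-2) * (5/2) = -5.
  (2) * (1) = 2.
  (3) * (2) = 6.
  (-2) * (1) = -2.
Total: -1 - 5 + 2 + 6 - 2 = 0.

0


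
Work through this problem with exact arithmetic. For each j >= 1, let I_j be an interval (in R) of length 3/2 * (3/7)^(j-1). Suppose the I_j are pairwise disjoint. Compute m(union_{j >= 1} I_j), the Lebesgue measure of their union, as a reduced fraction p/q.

By countable additivity of the Lebesgue measure on pairwise disjoint measurable sets,
  m(union_{j >= 1} I_j) = sum_{j >= 1} m(I_j) = sum_{j >= 1} a * r^(j-1),
  with a = 3/2 and r = 3/7.
Since 0 < r = 3/7 < 1, the geometric series converges:
  sum_{j >= 1} a * r^(j-1) = a / (1 - r).
  = 3/2 / (1 - 3/7)
  = 3/2 / (4/7)
  = 21/8.

21/8


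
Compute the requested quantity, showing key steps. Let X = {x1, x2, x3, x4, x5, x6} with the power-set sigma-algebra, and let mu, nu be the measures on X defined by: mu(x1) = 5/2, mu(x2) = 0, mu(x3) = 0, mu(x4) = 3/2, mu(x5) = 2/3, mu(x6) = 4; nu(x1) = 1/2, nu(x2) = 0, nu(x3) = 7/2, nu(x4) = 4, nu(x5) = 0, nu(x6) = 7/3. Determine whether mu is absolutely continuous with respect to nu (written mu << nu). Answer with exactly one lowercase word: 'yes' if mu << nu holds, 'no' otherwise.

mu << nu means: every nu-null measurable set is also mu-null; equivalently, for every atom x, if nu({x}) = 0 then mu({x}) = 0.
Checking each atom:
  x1: nu = 1/2 > 0 -> no constraint.
  x2: nu = 0, mu = 0 -> consistent with mu << nu.
  x3: nu = 7/2 > 0 -> no constraint.
  x4: nu = 4 > 0 -> no constraint.
  x5: nu = 0, mu = 2/3 > 0 -> violates mu << nu.
  x6: nu = 7/3 > 0 -> no constraint.
The atom(s) x5 violate the condition (nu = 0 but mu > 0). Therefore mu is NOT absolutely continuous w.r.t. nu.

no


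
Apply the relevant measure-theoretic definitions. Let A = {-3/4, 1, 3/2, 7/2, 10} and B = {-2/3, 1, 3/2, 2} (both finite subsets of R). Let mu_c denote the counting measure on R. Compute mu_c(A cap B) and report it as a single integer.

Counting measure on a finite set equals cardinality. mu_c(A cap B) = |A cap B| (elements appearing in both).
Enumerating the elements of A that also lie in B gives 2 element(s).
So mu_c(A cap B) = 2.

2


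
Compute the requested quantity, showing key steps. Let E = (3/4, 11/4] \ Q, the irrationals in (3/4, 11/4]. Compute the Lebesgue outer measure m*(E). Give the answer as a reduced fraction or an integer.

The interval I = (3/4, 11/4] has m(I) = 11/4 - 3/4 = 2 (endpoints are measure-zero, so open/closed/half-open agree). Write I = (I cap Q) u (I \ Q). The rationals in I are countable, so m*(I cap Q) = 0 (cover each rational by intervals whose total length is arbitrarily small). By countable subadditivity m*(I) <= m*(I cap Q) + m*(I \ Q), hence m*(I \ Q) >= m(I) = 2. The reverse inequality m*(I \ Q) <= m*(I) = 2 is trivial since (I \ Q) is a subset of I. Therefore m*(I \ Q) = 2.

2


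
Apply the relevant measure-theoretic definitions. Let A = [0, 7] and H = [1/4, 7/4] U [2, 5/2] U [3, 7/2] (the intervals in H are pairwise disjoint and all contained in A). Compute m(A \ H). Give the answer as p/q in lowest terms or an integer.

The ambient interval has length m(A) = 7 - 0 = 7.
Since the holes are disjoint and sit inside A, by finite additivity
  m(H) = sum_i (b_i - a_i), and m(A \ H) = m(A) - m(H).
Computing the hole measures:
  m(H_1) = 7/4 - 1/4 = 3/2.
  m(H_2) = 5/2 - 2 = 1/2.
  m(H_3) = 7/2 - 3 = 1/2.
Summed: m(H) = 3/2 + 1/2 + 1/2 = 5/2.
So m(A \ H) = 7 - 5/2 = 9/2.

9/2


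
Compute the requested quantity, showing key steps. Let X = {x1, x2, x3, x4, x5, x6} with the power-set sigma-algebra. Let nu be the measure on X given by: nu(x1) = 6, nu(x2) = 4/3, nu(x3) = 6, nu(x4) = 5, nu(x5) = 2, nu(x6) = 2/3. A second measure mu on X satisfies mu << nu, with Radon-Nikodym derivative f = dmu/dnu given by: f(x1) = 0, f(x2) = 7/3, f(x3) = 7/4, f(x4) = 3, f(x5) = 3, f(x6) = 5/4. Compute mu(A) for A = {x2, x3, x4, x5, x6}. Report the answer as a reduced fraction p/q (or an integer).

By the defining property of the Radon-Nikodym derivative, for every measurable set A,
  mu(A) = integral_A f dnu.
Since nu is a discrete measure concentrated on the atoms of X, the integral over A reduces to the sum
  mu(A) = sum_{x in A} f(x) * nu({x}).
Computing each term:
  x2: f(x2) * nu(x2) = 7/3 * 4/3 = 28/9.
  x3: f(x3) * nu(x3) = 7/4 * 6 = 21/2.
  x4: f(x4) * nu(x4) = 3 * 5 = 15.
  x5: f(x5) * nu(x5) = 3 * 2 = 6.
  x6: f(x6) * nu(x6) = 5/4 * 2/3 = 5/6.
Summing: mu(A) = 28/9 + 21/2 + 15 + 6 + 5/6 = 319/9.

319/9


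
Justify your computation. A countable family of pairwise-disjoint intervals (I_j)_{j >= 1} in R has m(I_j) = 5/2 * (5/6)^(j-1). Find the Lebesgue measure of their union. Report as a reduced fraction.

By countable additivity of the Lebesgue measure on pairwise disjoint measurable sets,
  m(union_{j >= 1} I_j) = sum_{j >= 1} m(I_j) = sum_{j >= 1} a * r^(j-1),
  with a = 5/2 and r = 5/6.
Since 0 < r = 5/6 < 1, the geometric series converges:
  sum_{j >= 1} a * r^(j-1) = a / (1 - r).
  = 5/2 / (1 - 5/6)
  = 5/2 / (1/6)
  = 15.

15


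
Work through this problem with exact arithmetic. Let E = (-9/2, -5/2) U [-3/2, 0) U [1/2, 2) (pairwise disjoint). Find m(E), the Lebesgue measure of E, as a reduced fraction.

For pairwise disjoint intervals, m(union_i I_i) = sum_i m(I_i),
and m is invariant under swapping open/closed endpoints (single points have measure 0).
So m(E) = sum_i (b_i - a_i).
  I_1 has length -5/2 - (-9/2) = 2.
  I_2 has length 0 - (-3/2) = 3/2.
  I_3 has length 2 - 1/2 = 3/2.
Summing:
  m(E) = 2 + 3/2 + 3/2 = 5.

5


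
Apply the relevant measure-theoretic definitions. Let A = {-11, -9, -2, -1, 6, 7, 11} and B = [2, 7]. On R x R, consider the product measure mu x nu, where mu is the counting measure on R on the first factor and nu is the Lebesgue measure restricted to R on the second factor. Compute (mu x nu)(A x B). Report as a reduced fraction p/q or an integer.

For a measurable rectangle A x B, the product measure satisfies
  (mu x nu)(A x B) = mu(A) * nu(B).
  mu(A) = 7.
  nu(B) = 5.
  (mu x nu)(A x B) = 7 * 5 = 35.

35


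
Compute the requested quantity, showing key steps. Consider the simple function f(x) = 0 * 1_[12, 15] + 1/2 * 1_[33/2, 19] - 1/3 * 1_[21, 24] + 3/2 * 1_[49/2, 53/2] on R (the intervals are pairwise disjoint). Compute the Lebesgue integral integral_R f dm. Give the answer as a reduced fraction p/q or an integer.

For a simple function f = sum_i c_i * 1_{A_i} with disjoint A_i,
  integral f dm = sum_i c_i * m(A_i).
Lengths of the A_i:
  m(A_1) = 15 - 12 = 3.
  m(A_2) = 19 - 33/2 = 5/2.
  m(A_3) = 24 - 21 = 3.
  m(A_4) = 53/2 - 49/2 = 2.
Contributions c_i * m(A_i):
  (0) * (3) = 0.
  (1/2) * (5/2) = 5/4.
  (-1/3) * (3) = -1.
  (3/2) * (2) = 3.
Total: 0 + 5/4 - 1 + 3 = 13/4.

13/4


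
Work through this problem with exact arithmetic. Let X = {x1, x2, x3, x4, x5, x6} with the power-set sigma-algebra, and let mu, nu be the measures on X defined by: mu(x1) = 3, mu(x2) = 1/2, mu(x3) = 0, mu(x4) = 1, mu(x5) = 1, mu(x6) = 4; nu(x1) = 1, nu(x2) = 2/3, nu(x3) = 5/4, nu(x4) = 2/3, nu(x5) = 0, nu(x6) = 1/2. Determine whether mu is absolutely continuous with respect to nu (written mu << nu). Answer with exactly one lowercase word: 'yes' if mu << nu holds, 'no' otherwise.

mu << nu means: every nu-null measurable set is also mu-null; equivalently, for every atom x, if nu({x}) = 0 then mu({x}) = 0.
Checking each atom:
  x1: nu = 1 > 0 -> no constraint.
  x2: nu = 2/3 > 0 -> no constraint.
  x3: nu = 5/4 > 0 -> no constraint.
  x4: nu = 2/3 > 0 -> no constraint.
  x5: nu = 0, mu = 1 > 0 -> violates mu << nu.
  x6: nu = 1/2 > 0 -> no constraint.
The atom(s) x5 violate the condition (nu = 0 but mu > 0). Therefore mu is NOT absolutely continuous w.r.t. nu.

no


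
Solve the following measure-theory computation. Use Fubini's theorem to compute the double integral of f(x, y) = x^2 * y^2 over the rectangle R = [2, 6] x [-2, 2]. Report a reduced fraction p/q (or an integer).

f(x, y) is a tensor product of a function of x and a function of y, and both factors are bounded continuous (hence Lebesgue integrable) on the rectangle, so Fubini's theorem applies:
  integral_R f d(m x m) = (integral_a1^b1 x^2 dx) * (integral_a2^b2 y^2 dy).
Inner integral in x: integral_{2}^{6} x^2 dx = (6^3 - 2^3)/3
  = 208/3.
Inner integral in y: integral_{-2}^{2} y^2 dy = (2^3 - (-2)^3)/3
  = 16/3.
Product: (208/3) * (16/3) = 3328/9.

3328/9


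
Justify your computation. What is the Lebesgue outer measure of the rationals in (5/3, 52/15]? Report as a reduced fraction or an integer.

E = Q cap (5/3, 52/15] is a subset of Q, which is countable. Enumerate Q = {q_1, q_2, ...}; for any eps > 0, cover q_k by the open interval (q_k - eps/2^(k+1), q_k + eps/2^(k+1)), of length eps/2^k. The total cover length is sum_{k>=1} eps/2^k = eps. Hence m*(E) <= m*(Q) <= eps for every eps > 0, and since outer measure is non-negative, m*(E) = 0.

0


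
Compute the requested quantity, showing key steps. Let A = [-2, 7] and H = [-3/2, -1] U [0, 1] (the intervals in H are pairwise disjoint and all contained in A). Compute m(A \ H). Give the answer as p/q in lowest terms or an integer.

The ambient interval has length m(A) = 7 - (-2) = 9.
Since the holes are disjoint and sit inside A, by finite additivity
  m(H) = sum_i (b_i - a_i), and m(A \ H) = m(A) - m(H).
Computing the hole measures:
  m(H_1) = -1 - (-3/2) = 1/2.
  m(H_2) = 1 - 0 = 1.
Summed: m(H) = 1/2 + 1 = 3/2.
So m(A \ H) = 9 - 3/2 = 15/2.

15/2


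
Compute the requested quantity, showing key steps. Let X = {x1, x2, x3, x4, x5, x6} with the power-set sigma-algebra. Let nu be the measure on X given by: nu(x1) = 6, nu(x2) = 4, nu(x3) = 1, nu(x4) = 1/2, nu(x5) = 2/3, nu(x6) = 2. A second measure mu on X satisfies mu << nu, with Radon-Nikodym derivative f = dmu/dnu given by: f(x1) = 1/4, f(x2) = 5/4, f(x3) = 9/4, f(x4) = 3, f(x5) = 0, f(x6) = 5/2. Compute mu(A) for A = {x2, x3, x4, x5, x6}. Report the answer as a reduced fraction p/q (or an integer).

By the defining property of the Radon-Nikodym derivative, for every measurable set A,
  mu(A) = integral_A f dnu.
Since nu is a discrete measure concentrated on the atoms of X, the integral over A reduces to the sum
  mu(A) = sum_{x in A} f(x) * nu({x}).
Computing each term:
  x2: f(x2) * nu(x2) = 5/4 * 4 = 5.
  x3: f(x3) * nu(x3) = 9/4 * 1 = 9/4.
  x4: f(x4) * nu(x4) = 3 * 1/2 = 3/2.
  x5: f(x5) * nu(x5) = 0 * 2/3 = 0.
  x6: f(x6) * nu(x6) = 5/2 * 2 = 5.
Summing: mu(A) = 5 + 9/4 + 3/2 + 0 + 5 = 55/4.

55/4


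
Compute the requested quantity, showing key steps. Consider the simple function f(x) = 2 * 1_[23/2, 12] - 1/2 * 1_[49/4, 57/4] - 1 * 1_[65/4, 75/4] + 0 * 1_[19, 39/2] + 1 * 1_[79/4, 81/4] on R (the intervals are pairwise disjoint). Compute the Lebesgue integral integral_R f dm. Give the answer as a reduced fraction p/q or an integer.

For a simple function f = sum_i c_i * 1_{A_i} with disjoint A_i,
  integral f dm = sum_i c_i * m(A_i).
Lengths of the A_i:
  m(A_1) = 12 - 23/2 = 1/2.
  m(A_2) = 57/4 - 49/4 = 2.
  m(A_3) = 75/4 - 65/4 = 5/2.
  m(A_4) = 39/2 - 19 = 1/2.
  m(A_5) = 81/4 - 79/4 = 1/2.
Contributions c_i * m(A_i):
  (2) * (1/2) = 1.
  (-1/2) * (2) = -1.
  (-1) * (5/2) = -5/2.
  (0) * (1/2) = 0.
  (1) * (1/2) = 1/2.
Total: 1 - 1 - 5/2 + 0 + 1/2 = -2.

-2


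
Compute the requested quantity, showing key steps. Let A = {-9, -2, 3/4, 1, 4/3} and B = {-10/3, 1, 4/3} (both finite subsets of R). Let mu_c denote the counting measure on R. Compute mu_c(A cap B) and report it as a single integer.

Counting measure on a finite set equals cardinality. mu_c(A cap B) = |A cap B| (elements appearing in both).
Enumerating the elements of A that also lie in B gives 2 element(s).
So mu_c(A cap B) = 2.

2


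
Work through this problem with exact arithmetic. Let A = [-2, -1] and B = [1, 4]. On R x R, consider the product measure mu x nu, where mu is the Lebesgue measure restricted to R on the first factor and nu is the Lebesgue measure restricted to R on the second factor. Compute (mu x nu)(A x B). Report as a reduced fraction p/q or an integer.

For a measurable rectangle A x B, the product measure satisfies
  (mu x nu)(A x B) = mu(A) * nu(B).
  mu(A) = 1.
  nu(B) = 3.
  (mu x nu)(A x B) = 1 * 3 = 3.

3


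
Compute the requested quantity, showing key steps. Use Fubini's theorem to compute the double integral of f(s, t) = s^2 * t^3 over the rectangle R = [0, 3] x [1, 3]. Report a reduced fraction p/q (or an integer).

f(s, t) is a tensor product of a function of s and a function of t, and both factors are bounded continuous (hence Lebesgue integrable) on the rectangle, so Fubini's theorem applies:
  integral_R f d(m x m) = (integral_a1^b1 s^2 ds) * (integral_a2^b2 t^3 dt).
Inner integral in s: integral_{0}^{3} s^2 ds = (3^3 - 0^3)/3
  = 9.
Inner integral in t: integral_{1}^{3} t^3 dt = (3^4 - 1^4)/4
  = 20.
Product: (9) * (20) = 180.

180


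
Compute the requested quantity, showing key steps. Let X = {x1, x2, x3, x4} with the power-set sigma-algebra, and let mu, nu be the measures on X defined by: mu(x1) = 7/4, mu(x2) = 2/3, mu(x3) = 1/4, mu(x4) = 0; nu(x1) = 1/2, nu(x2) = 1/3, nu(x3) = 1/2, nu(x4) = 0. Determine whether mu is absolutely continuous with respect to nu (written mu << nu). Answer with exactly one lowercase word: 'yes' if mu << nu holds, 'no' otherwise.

mu << nu means: every nu-null measurable set is also mu-null; equivalently, for every atom x, if nu({x}) = 0 then mu({x}) = 0.
Checking each atom:
  x1: nu = 1/2 > 0 -> no constraint.
  x2: nu = 1/3 > 0 -> no constraint.
  x3: nu = 1/2 > 0 -> no constraint.
  x4: nu = 0, mu = 0 -> consistent with mu << nu.
No atom violates the condition. Therefore mu << nu.

yes


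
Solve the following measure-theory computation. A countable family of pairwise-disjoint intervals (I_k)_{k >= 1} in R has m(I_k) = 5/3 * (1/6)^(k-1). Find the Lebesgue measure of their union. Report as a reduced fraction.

By countable additivity of the Lebesgue measure on pairwise disjoint measurable sets,
  m(union_{k >= 1} I_k) = sum_{k >= 1} m(I_k) = sum_{k >= 1} a * r^(k-1),
  with a = 5/3 and r = 1/6.
Since 0 < r = 1/6 < 1, the geometric series converges:
  sum_{k >= 1} a * r^(k-1) = a / (1 - r).
  = 5/3 / (1 - 1/6)
  = 5/3 / (5/6)
  = 2.

2


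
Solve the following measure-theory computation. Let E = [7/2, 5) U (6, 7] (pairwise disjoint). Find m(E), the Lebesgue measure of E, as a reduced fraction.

For pairwise disjoint intervals, m(union_i I_i) = sum_i m(I_i),
and m is invariant under swapping open/closed endpoints (single points have measure 0).
So m(E) = sum_i (b_i - a_i).
  I_1 has length 5 - 7/2 = 3/2.
  I_2 has length 7 - 6 = 1.
Summing:
  m(E) = 3/2 + 1 = 5/2.

5/2


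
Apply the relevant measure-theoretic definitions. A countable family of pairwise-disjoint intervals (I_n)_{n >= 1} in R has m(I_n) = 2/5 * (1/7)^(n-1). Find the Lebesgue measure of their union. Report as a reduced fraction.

By countable additivity of the Lebesgue measure on pairwise disjoint measurable sets,
  m(union_{n >= 1} I_n) = sum_{n >= 1} m(I_n) = sum_{n >= 1} a * r^(n-1),
  with a = 2/5 and r = 1/7.
Since 0 < r = 1/7 < 1, the geometric series converges:
  sum_{n >= 1} a * r^(n-1) = a / (1 - r).
  = 2/5 / (1 - 1/7)
  = 2/5 / (6/7)
  = 7/15.

7/15


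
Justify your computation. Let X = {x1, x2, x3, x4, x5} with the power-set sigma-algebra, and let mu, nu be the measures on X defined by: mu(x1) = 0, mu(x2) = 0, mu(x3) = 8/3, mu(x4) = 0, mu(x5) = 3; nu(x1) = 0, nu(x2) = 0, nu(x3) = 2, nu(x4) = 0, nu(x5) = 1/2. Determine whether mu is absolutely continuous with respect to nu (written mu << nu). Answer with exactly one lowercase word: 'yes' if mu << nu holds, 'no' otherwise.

mu << nu means: every nu-null measurable set is also mu-null; equivalently, for every atom x, if nu({x}) = 0 then mu({x}) = 0.
Checking each atom:
  x1: nu = 0, mu = 0 -> consistent with mu << nu.
  x2: nu = 0, mu = 0 -> consistent with mu << nu.
  x3: nu = 2 > 0 -> no constraint.
  x4: nu = 0, mu = 0 -> consistent with mu << nu.
  x5: nu = 1/2 > 0 -> no constraint.
No atom violates the condition. Therefore mu << nu.

yes
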